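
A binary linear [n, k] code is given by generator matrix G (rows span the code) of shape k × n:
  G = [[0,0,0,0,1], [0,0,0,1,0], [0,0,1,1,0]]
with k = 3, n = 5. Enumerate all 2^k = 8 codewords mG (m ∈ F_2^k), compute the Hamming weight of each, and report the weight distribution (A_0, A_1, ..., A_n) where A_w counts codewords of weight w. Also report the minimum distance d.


Weight distribution: A_0 = 1, A_1 = 3, A_2 = 3, A_3 = 1. Minimum distance d = 1.

Enumerate all 2^3 = 8 messages m ∈ F_2^3.
For each, compute codeword c = mG in F_2^5, then tally its weight.
  m = 000 → c = 00000, weight = 0.
  m = 100 → c = 00001, weight = 1.
  m = 010 → c = 00010, weight = 1.
  m = 110 → c = 00011, weight = 2.
  m = 001 → c = 00110, weight = 2.
  m = 101 → c = 00111, weight = 3.
  m = 011 → c = 00100, weight = 1.
  m = 111 → c = 00101, weight = 2.
Tally weights:
  weight 0: 1 codewords.
  weight 1: 3 codewords.
  weight 2: 3 codewords.
  weight 3: 1 codewords.
Minimum distance d = smallest w > 0 with A_w > 0 = 1.
Sanity: Σ A_w = 8 = 2^3 = 8 ✓.


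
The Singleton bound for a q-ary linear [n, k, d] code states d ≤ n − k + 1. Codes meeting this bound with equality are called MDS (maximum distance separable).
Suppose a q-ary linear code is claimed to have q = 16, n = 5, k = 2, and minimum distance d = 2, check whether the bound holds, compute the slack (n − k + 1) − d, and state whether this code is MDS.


Singleton RHS = n − k + 1 = 4, slack = 2, bound satisfied, not MDS.

Singleton bound: d ≤ n − k + 1.
Here n = 5, k = 2, so n − k + 1 = 4.
Given d = 2, check d ≤ 4: YES.
Slack = (n − k + 1) − d = 2.
The code is NOT MDS (slack = 2 > 0).
Description: the claimed parameters are [5, 2, 2]_16; such a code would be non-MDS.


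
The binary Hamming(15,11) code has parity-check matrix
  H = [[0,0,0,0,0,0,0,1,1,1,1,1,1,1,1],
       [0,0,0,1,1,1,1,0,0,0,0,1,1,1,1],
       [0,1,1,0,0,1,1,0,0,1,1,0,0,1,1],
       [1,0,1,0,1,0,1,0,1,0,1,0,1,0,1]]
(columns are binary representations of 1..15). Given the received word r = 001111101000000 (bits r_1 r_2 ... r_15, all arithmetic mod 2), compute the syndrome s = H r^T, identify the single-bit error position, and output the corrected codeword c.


s = (1, 0, 1, 0)^T, error position = 10, corrected codeword c = 001111101100000

Compute s = H r^T mod 2 one row at a time:
  s_1 = 0 + 1 + 0 + 0 + 0 + 0 + 0 + 0 = 1 ≡ 1 (mod 2).
  s_2 = 1 + 1 + 1 + 1 + 0 + 0 + 0 + 0 = 4 ≡ 0 (mod 2).
  s_3 = 0 + 1 + 1 + 1 + 0 + 0 + 0 + 0 = 3 ≡ 1 (mod 2).
  s_4 = 0 + 1 + 1 + 1 + 1 + 0 + 0 + 0 = 4 ≡ 0 (mod 2).
s = (1, 0, 1, 0)^T — this equals column 10 of H (binary 1010), so error is at position 10.
Correct: flip bit 10 of r = 001111101000000 to get c = 001111101100000.


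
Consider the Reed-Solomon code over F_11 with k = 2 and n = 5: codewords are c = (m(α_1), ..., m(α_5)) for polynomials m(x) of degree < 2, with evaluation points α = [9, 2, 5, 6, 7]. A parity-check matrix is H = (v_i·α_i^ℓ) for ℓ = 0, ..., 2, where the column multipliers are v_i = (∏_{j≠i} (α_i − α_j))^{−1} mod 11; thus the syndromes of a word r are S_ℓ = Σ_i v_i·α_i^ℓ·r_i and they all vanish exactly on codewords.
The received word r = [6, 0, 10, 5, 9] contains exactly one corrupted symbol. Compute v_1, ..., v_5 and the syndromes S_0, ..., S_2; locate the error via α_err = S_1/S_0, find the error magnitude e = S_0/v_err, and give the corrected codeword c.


S = (1, 5, 3), error at position 3, error magnitude e = 9, c = [6, 0, 1, 5, 9].

Step 1: column multipliers v_i = (∏_{j≠i}(α_i − α_j))^{−1} mod 11.
  i = 1 (α = 9): (9−2)(9−5)(9−6)(9−7) = 7·4·3·2 = 168 ≡ 3, so v_1 = 3^{−1} = 4 (mod 11).
  i = 2 (α = 2): (2−9)(2−5)(2−6)(2−7) = (−7)·(−3)·(−4)·(−5) = 420 ≡ 2, so v_2 = 2^{−1} = 6 (mod 11).
  i = 3 (α = 5): (5−9)(5−2)(5−6)(5−7) = (−4)·3·(−1)·(−2) = −24 ≡ 9, so v_3 = 9^{−1} = 5 (mod 11).
  i = 4 (α = 6): (6−9)(6−2)(6−5)(6−7) = (−3)·4·1·(−1) = 12 ≡ 1, so v_4 = 1^{−1} = 1 (mod 11).
  i = 5 (α = 7): (7−9)(7−2)(7−5)(7−6) = (−2)·5·2·1 = −20 ≡ 2, so v_5 = 2^{−1} = 6 (mod 11).
  v = [4, 6, 5, 1, 6].
Step 2: syndromes of r = [6, 0, 10, 5, 9] (all sums mod 11).
  S_0 = Σ v_i r_i = 4·6 + 6·0 + 5·10 + 1·5 + 6·9 = 133 ≡ 1.
  S_1 = Σ v_i α_i r_i = 4·9·6 + 6·2·0 + 5·5·10 + 1·6·5 + 6·7·9 = 874 ≡ 5.
  α_i^2 mod 11 = [4, 4, 3, 3, 5].
  S_2 = Σ v_i α_i^2 r_i = 4·4·6 + 6·4·0 + 5·3·10 + 1·3·5 + 6·5·9 = 531 ≡ 3.
  S = (1, 5, 3) ≠ 0, so r is not a codeword (an error is present).
Step 3: locate the error. For a single error e at position i, S_ℓ = v_i·e·α_i^ℓ, so α_err = S_1/S_0.
  S_0^{−1} = 1^{−1} = 1 (mod 11), so α_err = 5·1 = 5 ≡ 5 = α_3. Error position i = 3.
  Consistency check: S_2/S_1 = 3·9 = 27 ≡ 5 = α_err ✓ (single-error assumption holds).
Step 4: error magnitude e = S_0/v_3 = S_0·∏_{j≠3}(α_3 − α_j) = 1·9 = 9 ≡ 9 (mod 11).
Step 5: correct position 3: c_3 = r_3 − e = 10 − 9 ≡ 1 (mod 11). Hence c = [6, 0, 1, 5, 9].
  Check: interpolating c through the α_i gives m(x) = 3 + 4·x (degree < 2) with m(α_i) = c_i for every i, so c is indeed a codeword.


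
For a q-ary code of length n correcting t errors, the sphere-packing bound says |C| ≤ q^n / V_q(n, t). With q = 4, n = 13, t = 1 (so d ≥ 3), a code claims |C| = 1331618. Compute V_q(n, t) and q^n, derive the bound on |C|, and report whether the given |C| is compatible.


V_q(n, t) = 40, q^n = 67108864, Hamming bound = 1677721, |C| = 1331618 ≤ bound (satisfied).

Step 1: Compute V_q(n, t) = Σ_{j=0}^1 C(n, j) (q−1)^j.
  j = 0: C(13,0)·(3)^0 = 1·1 = 1.
  j = 1: C(13,1)·(3)^1 = 13·3 = 39.
  V_q(n, t) = 1 + 39 = 40.
Step 2: q^n = 4^13 = 67108864.
Step 3: Hamming bound ⌊q^n / V_q(n,t)⌋ = ⌊67108864/40⌋ = 1677721.
Step 4: Compare |C| = 1331618 to 1677721: satisfied.
The claimed |C| lies below the Hamming bound.


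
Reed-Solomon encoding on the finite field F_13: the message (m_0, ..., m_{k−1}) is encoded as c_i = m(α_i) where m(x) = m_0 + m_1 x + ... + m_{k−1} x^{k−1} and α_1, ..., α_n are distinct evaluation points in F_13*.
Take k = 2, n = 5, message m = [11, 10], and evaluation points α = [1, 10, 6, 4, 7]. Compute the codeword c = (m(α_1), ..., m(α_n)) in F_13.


c = [8, 7, 6, 12, 3]

Message polynomial: m(x) = 11 + 10·x (mod 13).
For each evaluation point α_i, compute m(α_i) mod 13:
  α_1 = 1: Horner steps 10 → 8, so m(1) = 8.
  α_2 = 10: Horner steps 10 → 7, so m(10) = 7.
  α_3 = 6: Horner steps 10 → 6, so m(6) = 6.
  α_4 = 4: Horner steps 10 → 12, so m(4) = 12.
  α_5 = 7: Horner steps 10 → 3, so m(7) = 3.
Codeword c = [8, 7, 6, 12, 3] ∈ F_13^5.


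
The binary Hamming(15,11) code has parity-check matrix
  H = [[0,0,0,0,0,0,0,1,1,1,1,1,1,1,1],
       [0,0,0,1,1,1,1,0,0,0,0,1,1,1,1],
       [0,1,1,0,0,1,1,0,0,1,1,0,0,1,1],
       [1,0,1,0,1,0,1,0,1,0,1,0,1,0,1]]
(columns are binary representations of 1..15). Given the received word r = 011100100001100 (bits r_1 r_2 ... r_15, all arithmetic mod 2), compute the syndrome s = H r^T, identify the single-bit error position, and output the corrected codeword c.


s = (0, 0, 1, 1)^T, error position = 3, corrected codeword c = 010100100001100

Compute s = H r^T mod 2 one row at a time:
  s_1 = 0 + 0 + 0 + 0 + 1 + 1 + 0 + 0 = 2 ≡ 0 (mod 2).
  s_2 = 1 + 0 + 0 + 1 + 1 + 1 + 0 + 0 = 4 ≡ 0 (mod 2).
  s_3 = 1 + 1 + 0 + 1 + 0 + 0 + 0 + 0 = 3 ≡ 1 (mod 2).
  s_4 = 0 + 1 + 0 + 1 + 0 + 0 + 1 + 0 = 3 ≡ 1 (mod 2).
s = (0, 0, 1, 1)^T — this equals column 3 of H (binary 0011), so error is at position 3.
Correct: flip bit 3 of r = 011100100001100 to get c = 010100100001100.


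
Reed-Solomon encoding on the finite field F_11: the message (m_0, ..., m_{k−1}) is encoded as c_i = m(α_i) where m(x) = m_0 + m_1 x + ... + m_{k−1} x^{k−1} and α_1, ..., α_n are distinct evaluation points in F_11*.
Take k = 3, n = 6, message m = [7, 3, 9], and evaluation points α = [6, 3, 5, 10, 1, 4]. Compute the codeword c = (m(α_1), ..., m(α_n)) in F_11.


c = [8, 9, 5, 2, 8, 9]

Message polynomial: m(x) = 7 + 3·x + 9·x^2 (mod 11).
For each evaluation point α_i, compute m(α_i) mod 11:
  α_1 = 6: Horner steps 9 → 2 → 8, so m(6) = 8.
  α_2 = 3: Horner steps 9 → 8 → 9, so m(3) = 9.
  α_3 = 5: Horner steps 9 → 4 → 5, so m(5) = 5.
  α_4 = 10: Horner steps 9 → 5 → 2, so m(10) = 2.
  α_5 = 1: Horner steps 9 → 1 → 8, so m(1) = 8.
  α_6 = 4: Horner steps 9 → 6 → 9, so m(4) = 9.
Codeword c = [8, 9, 5, 2, 8, 9] ∈ F_11^6.


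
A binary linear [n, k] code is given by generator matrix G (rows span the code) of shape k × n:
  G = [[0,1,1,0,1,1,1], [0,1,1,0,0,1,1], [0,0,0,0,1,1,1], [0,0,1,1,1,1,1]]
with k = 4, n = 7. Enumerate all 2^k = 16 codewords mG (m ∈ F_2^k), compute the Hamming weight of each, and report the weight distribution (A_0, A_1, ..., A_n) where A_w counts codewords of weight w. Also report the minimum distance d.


Weight distribution: A_0 = 1, A_1 = 1, A_2 = 4, A_3 = 4, A_4 = 3, A_5 = 3. Minimum distance d = 1.

Enumerate all 2^4 = 16 messages m ∈ F_2^4.
For each, compute codeword c = mG in F_2^7, then tally its weight.
  m = 0000 → c = 0000000, weight = 0.
  m = 1000 → c = 0110111, weight = 5.
  m = 0100 → c = 0110011, weight = 4.
  m = 1100 → c = 0000100, weight = 1.
  m = 0010 → c = 0000111, weight = 3.
  m = 1010 → c = 0110000, weight = 2.
  m = 0110 → c = 0110100, weight = 3.
  m = 1110 → c = 0000011, weight = 2.
  m = 0001 → c = 0011111, weight = 5.
  m = 1001 → c = 0101000, weight = 2.
  m = 0101 → c = 0101100, weight = 3.
  m = 1101 → c = 0011011, weight = 4.
  m = 0011 → c = 0011000, weight = 2.
  m = 1011 → c = 0101111, weight = 5.
  m = 0111 → c = 0101011, weight = 4.
  m = 1111 → c = 0011100, weight = 3.
Tally weights:
  weight 0: 1 codewords.
  weight 1: 1 codewords.
  weight 2: 4 codewords.
  weight 3: 4 codewords.
  weight 4: 3 codewords.
  weight 5: 3 codewords.
Minimum distance d = smallest w > 0 with A_w > 0 = 1.
Sanity: Σ A_w = 16 = 2^4 = 16 ✓.


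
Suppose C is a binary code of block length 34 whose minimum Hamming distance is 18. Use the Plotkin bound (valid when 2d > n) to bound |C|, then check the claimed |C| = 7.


Plotkin bound M ≤ 18; given |C| = 7 ≤ bound (satisfied).

Check applicability: 2d = 36, n = 34.
2d − n = 2 > 0, so Plotkin applies.
Compute d/(2d−n) = 18/2 ≈ 9.0000.
⌊d/(2d−n)⌋ = 9.
Plotkin bound: M ≤ 2·9 = 18.
Given |C| = 7, check: satisfied.
This |C| is below the Plotkin bound.


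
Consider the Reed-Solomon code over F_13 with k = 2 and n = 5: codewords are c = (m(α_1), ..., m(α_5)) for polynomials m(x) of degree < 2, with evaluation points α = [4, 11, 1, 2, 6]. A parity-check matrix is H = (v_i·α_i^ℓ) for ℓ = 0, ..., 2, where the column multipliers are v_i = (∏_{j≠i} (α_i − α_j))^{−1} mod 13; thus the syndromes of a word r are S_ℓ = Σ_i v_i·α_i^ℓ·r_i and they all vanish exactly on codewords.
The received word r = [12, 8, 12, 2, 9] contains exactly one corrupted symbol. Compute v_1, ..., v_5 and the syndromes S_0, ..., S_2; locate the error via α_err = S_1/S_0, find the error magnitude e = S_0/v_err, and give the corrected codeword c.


S = (4, 4, 4), error at position 3, error magnitude e = 2, c = [12, 8, 10, 2, 9].

Step 1: column multipliers v_i = (∏_{j≠i}(α_i − α_j))^{−1} mod 13.
  i = 1 (α = 4): (4−11)(4−1)(4−2)(4−6) = (−7)·3·2·(−2) = 84 ≡ 6, so v_1 = 6^{−1} = 11 (mod 13).
  i = 2 (α = 11): (11−4)(11−1)(11−2)(11−6) = 7·10·9·5 = 3150 ≡ 4, so v_2 = 4^{−1} = 10 (mod 13).
  i = 3 (α = 1): (1−4)(1−11)(1−2)(1−6) = (−3)·(−10)·(−1)·(−5) = 150 ≡ 7, so v_3 = 7^{−1} = 2 (mod 13).
  i = 4 (α = 2): (2−4)(2−11)(2−1)(2−6) = (−2)·(−9)·1·(−4) = −72 ≡ 6, so v_4 = 6^{−1} = 11 (mod 13).
  i = 5 (α = 6): (6−4)(6−11)(6−1)(6−2) = 2·(−5)·5·4 = −200 ≡ 8, so v_5 = 8^{−1} = 5 (mod 13).
  v = [11, 10, 2, 11, 5].
Step 2: syndromes of r = [12, 8, 12, 2, 9] (all sums mod 13).
  S_0 = Σ v_i r_i = 11·12 + 10·8 + 2·12 + 11·2 + 5·9 = 303 ≡ 4.
  S_1 = Σ v_i α_i r_i = 11·4·12 + 10·11·8 + 2·1·12 + 11·2·2 + 5·6·9 = 1746 ≡ 4.
  α_i^2 mod 13 = [3, 4, 1, 4, 10].
  S_2 = Σ v_i α_i^2 r_i = 11·3·12 + 10·4·8 + 2·1·12 + 11·4·2 + 5·10·9 = 1278 ≡ 4.
  S = (4, 4, 4) ≠ 0, so r is not a codeword (an error is present).
Step 3: locate the error. For a single error e at position i, S_ℓ = v_i·e·α_i^ℓ, so α_err = S_1/S_0.
  S_0^{−1} = 4^{−1} = 10 (mod 13), so α_err = 4·10 = 40 ≡ 1 = α_3. Error position i = 3.
  Consistency check: S_2/S_1 = 4·10 = 40 ≡ 1 = α_err ✓ (single-error assumption holds).
Step 4: error magnitude e = S_0/v_3 = S_0·∏_{j≠3}(α_3 − α_j) = 4·7 = 28 ≡ 2 (mod 13).
Step 5: correct position 3: c_3 = r_3 − e = 12 − 2 ≡ 10 (mod 13). Hence c = [12, 8, 10, 2, 9].
  Check: interpolating c through the α_i gives m(x) = 5 + 5·x (degree < 2) with m(α_i) = c_i for every i, so c is indeed a codeword.


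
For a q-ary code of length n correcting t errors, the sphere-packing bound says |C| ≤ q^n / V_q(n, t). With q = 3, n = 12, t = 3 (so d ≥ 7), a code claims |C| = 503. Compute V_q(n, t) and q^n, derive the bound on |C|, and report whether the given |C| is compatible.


V_q(n, t) = 2049, q^n = 531441, Hamming bound = 259, |C| = 503 > bound (violated).

Step 1: Compute V_q(n, t) = Σ_{j=0}^3 C(n, j) (q−1)^j.
  j = 0: C(12,0)·(2)^0 = 1·1 = 1.
  j = 1: C(12,1)·(2)^1 = 12·2 = 24.
  j = 2: C(12,2)·(2)^2 = 66·4 = 264.
  j = 3: C(12,3)·(2)^3 = 220·8 = 1760.
  V_q(n, t) = 1 + 24 + 264 + 1760 = 2049.
Step 2: q^n = 3^12 = 531441.
Step 3: Hamming bound ⌊q^n / V_q(n,t)⌋ = ⌊531441/2049⌋ = 259.
Step 4: Compare |C| = 503 to 259: violated.
The claimed |C| lies above the Hamming bound, so no 3-ary code of length 12 with d ≥ 7 can have 503 codewords.


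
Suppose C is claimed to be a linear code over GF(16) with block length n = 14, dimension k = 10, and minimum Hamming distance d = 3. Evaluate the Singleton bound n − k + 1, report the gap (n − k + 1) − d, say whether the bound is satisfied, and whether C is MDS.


Singleton RHS = n − k + 1 = 5, slack = 2, bound satisfied, not MDS.

Singleton bound: d ≤ n − k + 1.
Here n = 14, k = 10, so n − k + 1 = 5.
Given d = 3, check d ≤ 5: YES.
Slack = (n − k + 1) − d = 2.
The code is NOT MDS (slack = 2 > 0).
Description: the claimed parameters are [14, 10, 3]_16; such a code would be non-MDS.


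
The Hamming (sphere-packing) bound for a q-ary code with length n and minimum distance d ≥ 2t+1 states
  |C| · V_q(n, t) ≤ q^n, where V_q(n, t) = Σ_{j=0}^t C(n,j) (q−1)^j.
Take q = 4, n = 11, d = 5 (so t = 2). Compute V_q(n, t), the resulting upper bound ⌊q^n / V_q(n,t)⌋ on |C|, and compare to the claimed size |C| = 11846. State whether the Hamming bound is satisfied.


V_q(n, t) = 529, q^n = 4194304, Hamming bound = 7928, |C| = 11846 > bound (violated).

Step 1: Compute V_q(n, t) = Σ_{j=0}^2 C(n, j) (q−1)^j.
  j = 0: C(11,0)·(3)^0 = 1·1 = 1.
  j = 1: C(11,1)·(3)^1 = 11·3 = 33.
  j = 2: C(11,2)·(3)^2 = 55·9 = 495.
  V_q(n, t) = 1 + 33 + 495 = 529.
Step 2: q^n = 4^11 = 4194304.
Step 3: Hamming bound ⌊q^n / V_q(n,t)⌋ = ⌊4194304/529⌋ = 7928.
Step 4: Compare |C| = 11846 to 7928: violated.
The claimed |C| lies above the Hamming bound, so no 4-ary code of length 11 with d ≥ 5 can have 11846 codewords.


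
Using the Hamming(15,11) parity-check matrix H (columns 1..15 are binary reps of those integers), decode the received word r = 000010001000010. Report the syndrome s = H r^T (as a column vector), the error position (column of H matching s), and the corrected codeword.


s = (0, 0, 1, 0)^T, error position = 2, corrected codeword c = 010010001000010

Compute s = H r^T mod 2 one row at a time:
  s_1 = 0 + 1 + 0 + 0 + 0 + 0 + 1 + 0 = 2 ≡ 0 (mod 2).
  s_2 = 0 + 1 + 0 + 0 + 0 + 0 + 1 + 0 = 2 ≡ 0 (mod 2).
  s_3 = 0 + 0 + 0 + 0 + 0 + 0 + 1 + 0 = 1 ≡ 1 (mod 2).
  s_4 = 0 + 0 + 1 + 0 + 1 + 0 + 0 + 0 = 2 ≡ 0 (mod 2).
s = (0, 0, 1, 0)^T — this equals column 2 of H (binary 0010), so error is at position 2.
Correct: flip bit 2 of r = 000010001000010 to get c = 010010001000010.


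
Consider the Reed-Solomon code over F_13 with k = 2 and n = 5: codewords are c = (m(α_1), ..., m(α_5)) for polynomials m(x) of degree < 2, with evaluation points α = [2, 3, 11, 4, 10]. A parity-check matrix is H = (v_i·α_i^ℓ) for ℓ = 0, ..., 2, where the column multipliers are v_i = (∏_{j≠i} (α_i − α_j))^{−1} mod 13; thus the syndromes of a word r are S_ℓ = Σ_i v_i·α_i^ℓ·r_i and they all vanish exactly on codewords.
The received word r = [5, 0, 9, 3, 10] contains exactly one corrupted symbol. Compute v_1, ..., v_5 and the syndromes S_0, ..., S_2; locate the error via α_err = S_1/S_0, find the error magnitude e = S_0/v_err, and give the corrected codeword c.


S = (1, 3, 9), error at position 2, error magnitude e = 9, c = [5, 4, 9, 3, 10].

Step 1: column multipliers v_i = (∏_{j≠i}(α_i − α_j))^{−1} mod 13.
  i = 1 (α = 2): (2−3)(2−11)(2−4)(2−10) = (−1)·(−9)·(−2)·(−8) = 144 ≡ 1, so v_1 = 1^{−1} = 1 (mod 13).
  i = 2 (α = 3): (3−2)(3−11)(3−4)(3−10) = 1·(−8)·(−1)·(−7) = −56 ≡ 9, so v_2 = 9^{−1} = 3 (mod 13).
  i = 3 (α = 11): (11−2)(11−3)(11−4)(11−10) = 9·8·7·1 = 504 ≡ 10, so v_3 = 10^{−1} = 4 (mod 13).
  i = 4 (α = 4): (4−2)(4−3)(4−11)(4−10) = 2·1·(−7)·(−6) = 84 ≡ 6, so v_4 = 6^{−1} = 11 (mod 13).
  i = 5 (α = 10): (10−2)(10−3)(10−11)(10−4) = 8·7·(−1)·6 = −336 ≡ 2, so v_5 = 2^{−1} = 7 (mod 13).
  v = [1, 3, 4, 11, 7].
Step 2: syndromes of r = [5, 0, 9, 3, 10] (all sums mod 13).
  S_0 = Σ v_i r_i = 1·5 + 3·0 + 4·9 + 11·3 + 7·10 = 144 ≡ 1.
  S_1 = Σ v_i α_i r_i = 1·2·5 + 3·3·0 + 4·11·9 + 11·4·3 + 7·10·10 = 1238 ≡ 3.
  α_i^2 mod 13 = [4, 9, 4, 3, 9].
  S_2 = Σ v_i α_i^2 r_i = 1·4·5 + 3·9·0 + 4·4·9 + 11·3·3 + 7·9·10 = 893 ≡ 9.
  S = (1, 3, 9) ≠ 0, so r is not a codeword (an error is present).
Step 3: locate the error. For a single error e at position i, S_ℓ = v_i·e·α_i^ℓ, so α_err = S_1/S_0.
  S_0^{−1} = 1^{−1} = 1 (mod 13), so α_err = 3·1 = 3 ≡ 3 = α_2. Error position i = 2.
  Consistency check: S_2/S_1 = 9·9 = 81 ≡ 3 = α_err ✓ (single-error assumption holds).
Step 4: error magnitude e = S_0/v_2 = S_0·∏_{j≠2}(α_2 − α_j) = 1·9 = 9 ≡ 9 (mod 13).
Step 5: correct position 2: c_2 = r_2 − e = 0 − 9 ≡ 4 (mod 13). Hence c = [5, 4, 9, 3, 10].
  Check: interpolating c through the α_i gives m(x) = 7 + 12·x (degree < 2) with m(α_i) = c_i for every i, so c is indeed a codeword.


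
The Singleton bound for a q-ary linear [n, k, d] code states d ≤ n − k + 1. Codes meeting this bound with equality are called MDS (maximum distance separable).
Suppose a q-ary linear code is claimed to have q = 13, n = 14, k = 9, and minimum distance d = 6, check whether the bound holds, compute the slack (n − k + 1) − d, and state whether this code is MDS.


Singleton RHS = n − k + 1 = 6, slack = 0, bound satisfied, MDS.

Singleton bound: d ≤ n − k + 1.
Here n = 14, k = 9, so n − k + 1 = 6.
Given d = 6, check d ≤ 6: YES.
Slack = (n − k + 1) − d = 0.
The code is MDS (slack = 0).
Description: the claimed parameters are [14, 9, 6]_13; such a code would be MDS (meets Singleton bound).


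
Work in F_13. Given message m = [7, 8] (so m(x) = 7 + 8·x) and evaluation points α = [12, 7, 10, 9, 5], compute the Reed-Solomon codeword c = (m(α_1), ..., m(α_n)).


c = [12, 11, 9, 1, 8]

Message polynomial: m(x) = 7 + 8·x (mod 13).
For each evaluation point α_i, compute m(α_i) mod 13:
  α_1 = 12: Horner steps 8 → 12, so m(12) = 12.
  α_2 = 7: Horner steps 8 → 11, so m(7) = 11.
  α_3 = 10: Horner steps 8 → 9, so m(10) = 9.
  α_4 = 9: Horner steps 8 → 1, so m(9) = 1.
  α_5 = 5: Horner steps 8 → 8, so m(5) = 8.
Codeword c = [12, 11, 9, 1, 8] ∈ F_13^5.


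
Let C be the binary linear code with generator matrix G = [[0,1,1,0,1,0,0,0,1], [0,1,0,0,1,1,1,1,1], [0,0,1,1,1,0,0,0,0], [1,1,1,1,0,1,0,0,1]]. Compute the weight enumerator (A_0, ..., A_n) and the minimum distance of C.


Weight distribution: A_0 = 1, A_3 = 4, A_4 = 3, A_5 = 2, A_6 = 4, A_7 = 2. Minimum distance d = 3.

Enumerate all 2^4 = 16 messages m ∈ F_2^4.
For each, compute codeword c = mG in F_2^9, then tally its weight.
  m = 0000 → c = 000000000, weight = 0.
  m = 1000 → c = 011010001, weight = 4.
  m = 0100 → c = 010011111, weight = 6.
  m = 1100 → c = 001001110, weight = 4.
  m = 0010 → c = 001110000, weight = 3.
  m = 1010 → c = 010100001, weight = 3.
  m = 0110 → c = 011101111, weight = 7.
  m = 1110 → c = 000111110, weight = 5.
  m = 0001 → c = 111101001, weight = 6.
  m = 1001 → c = 100111000, weight = 4.
  m = 0101 → c = 101110110, weight = 6.
  m = 1101 → c = 110100111, weight = 6.
  m = 0011 → c = 110011001, weight = 5.
  m = 1011 → c = 101001000, weight = 3.
  m = 0111 → c = 100000110, weight = 3.
  m = 1111 → c = 111010111, weight = 7.
Tally weights:
  weight 0: 1 codewords.
  weight 3: 4 codewords.
  weight 4: 3 codewords.
  weight 5: 2 codewords.
  weight 6: 4 codewords.
  weight 7: 2 codewords.
Minimum distance d = smallest w > 0 with A_w > 0 = 3.
Sanity: Σ A_w = 16 = 2^4 = 16 ✓.


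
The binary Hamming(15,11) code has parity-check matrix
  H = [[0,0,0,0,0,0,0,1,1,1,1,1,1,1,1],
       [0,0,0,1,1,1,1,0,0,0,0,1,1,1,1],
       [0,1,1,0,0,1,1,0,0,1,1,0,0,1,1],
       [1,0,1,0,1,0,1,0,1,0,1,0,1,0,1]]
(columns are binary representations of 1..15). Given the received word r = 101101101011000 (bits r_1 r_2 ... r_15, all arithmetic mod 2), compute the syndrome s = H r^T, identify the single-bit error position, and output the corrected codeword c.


s = (1, 0, 0, 1)^T, error position = 9, corrected codeword c = 101101100011000

Compute s = H r^T mod 2 one row at a time:
  s_1 = 0 + 1 + 0 + 1 + 1 + 0 + 0 + 0 = 3 ≡ 1 (mod 2).
  s_2 = 1 + 0 + 1 + 1 + 1 + 0 + 0 + 0 = 4 ≡ 0 (mod 2).
  s_3 = 0 + 1 + 1 + 1 + 0 + 1 + 0 + 0 = 4 ≡ 0 (mod 2).
  s_4 = 1 + 1 + 0 + 1 + 1 + 1 + 0 + 0 = 5 ≡ 1 (mod 2).
s = (1, 0, 0, 1)^T — this equals column 9 of H (binary 1001), so error is at position 9.
Correct: flip bit 9 of r = 101101101011000 to get c = 101101100011000.


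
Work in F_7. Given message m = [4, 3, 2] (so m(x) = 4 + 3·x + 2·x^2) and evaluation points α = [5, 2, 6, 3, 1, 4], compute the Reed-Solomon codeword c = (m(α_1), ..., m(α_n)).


c = [6, 4, 3, 3, 2, 6]

Message polynomial: m(x) = 4 + 3·x + 2·x^2 (mod 7).
For each evaluation point α_i, compute m(α_i) mod 7:
  α_1 = 5: Horner steps 2 → 6 → 6, so m(5) = 6.
  α_2 = 2: Horner steps 2 → 0 → 4, so m(2) = 4.
  α_3 = 6: Horner steps 2 → 1 → 3, so m(6) = 3.
  α_4 = 3: Horner steps 2 → 2 → 3, so m(3) = 3.
  α_5 = 1: Horner steps 2 → 5 → 2, so m(1) = 2.
  α_6 = 4: Horner steps 2 → 4 → 6, so m(4) = 6.
Codeword c = [6, 4, 3, 3, 2, 6] ∈ F_7^6.


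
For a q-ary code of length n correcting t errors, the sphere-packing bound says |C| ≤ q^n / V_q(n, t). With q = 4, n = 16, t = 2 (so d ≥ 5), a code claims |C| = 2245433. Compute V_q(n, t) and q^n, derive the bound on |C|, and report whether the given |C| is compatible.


V_q(n, t) = 1129, q^n = 4294967296, Hamming bound = 3804222, |C| = 2245433 ≤ bound (satisfied).

Step 1: Compute V_q(n, t) = Σ_{j=0}^2 C(n, j) (q−1)^j.
  j = 0: C(16,0)·(3)^0 = 1·1 = 1.
  j = 1: C(16,1)·(3)^1 = 16·3 = 48.
  j = 2: C(16,2)·(3)^2 = 120·9 = 1080.
  V_q(n, t) = 1 + 48 + 1080 = 1129.
Step 2: q^n = 4^16 = 4294967296.
Step 3: Hamming bound ⌊q^n / V_q(n,t)⌋ = ⌊4294967296/1129⌋ = 3804222.
Step 4: Compare |C| = 2245433 to 3804222: satisfied.
The claimed |C| lies below the Hamming bound.


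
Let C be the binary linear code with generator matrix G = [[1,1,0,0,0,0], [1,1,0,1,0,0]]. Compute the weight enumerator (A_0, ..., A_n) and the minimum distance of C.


Weight distribution: A_0 = 1, A_1 = 1, A_2 = 1, A_3 = 1. Minimum distance d = 1.

Enumerate all 2^2 = 4 messages m ∈ F_2^2.
For each, compute codeword c = mG in F_2^6, then tally its weight.
  m = 00 → c = 000000, weight = 0.
  m = 10 → c = 110000, weight = 2.
  m = 01 → c = 110100, weight = 3.
  m = 11 → c = 000100, weight = 1.
Tally weights:
  weight 0: 1 codewords.
  weight 1: 1 codewords.
  weight 2: 1 codewords.
  weight 3: 1 codewords.
Minimum distance d = smallest w > 0 with A_w > 0 = 1.
Sanity: Σ A_w = 4 = 2^2 = 4 ✓.


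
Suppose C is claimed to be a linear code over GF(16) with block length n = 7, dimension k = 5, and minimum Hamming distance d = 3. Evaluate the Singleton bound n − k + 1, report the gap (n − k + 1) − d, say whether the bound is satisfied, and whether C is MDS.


Singleton RHS = n − k + 1 = 3, slack = 0, bound satisfied, MDS.

Singleton bound: d ≤ n − k + 1.
Here n = 7, k = 5, so n − k + 1 = 3.
Given d = 3, check d ≤ 3: YES.
Slack = (n − k + 1) − d = 0.
The code is MDS (slack = 0).
Description: the claimed parameters are [7, 5, 3]_16; such a code would be MDS (meets Singleton bound).


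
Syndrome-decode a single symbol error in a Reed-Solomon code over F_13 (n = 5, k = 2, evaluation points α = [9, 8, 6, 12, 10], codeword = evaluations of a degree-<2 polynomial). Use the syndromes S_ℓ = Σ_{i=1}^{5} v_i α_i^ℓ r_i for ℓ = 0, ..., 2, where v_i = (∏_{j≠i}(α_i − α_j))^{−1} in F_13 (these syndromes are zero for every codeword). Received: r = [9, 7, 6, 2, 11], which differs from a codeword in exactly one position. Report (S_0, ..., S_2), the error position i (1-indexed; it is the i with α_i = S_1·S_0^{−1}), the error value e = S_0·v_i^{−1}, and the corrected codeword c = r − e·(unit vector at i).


S = (3, 5, 4), error at position 3, error magnitude e = 3, c = [9, 7, 3, 2, 11].

Step 1: column multipliers v_i = (∏_{j≠i}(α_i − α_j))^{−1} mod 13.
  i = 1 (α = 9): (9−8)(9−6)(9−12)(9−10) = 1·3·(−3)·(−1) = 9 ≡ 9, so v_1 = 9^{−1} = 3 (mod 13).
  i = 2 (α = 8): (8−9)(8−6)(8−12)(8−10) = (−1)·2·(−4)·(−2) = −16 ≡ 10, so v_2 = 10^{−1} = 4 (mod 13).
  i = 3 (α = 6): (6−9)(6−8)(6−12)(6−10) = (−3)·(−2)·(−6)·(−4) = 144 ≡ 1, so v_3 = 1^{−1} = 1 (mod 13).
  i = 4 (α = 12): (12−9)(12−8)(12−6)(12−10) = 3·4·6·2 = 144 ≡ 1, so v_4 = 1^{−1} = 1 (mod 13).
  i = 5 (α = 10): (10−9)(10−8)(10−6)(10−12) = 1·2·4·(−2) = −16 ≡ 10, so v_5 = 10^{−1} = 4 (mod 13).
  v = [3, 4, 1, 1, 4].
Step 2: syndromes of r = [9, 7, 6, 2, 11] (all sums mod 13).
  S_0 = Σ v_i r_i = 3·9 + 4·7 + 1·6 + 1·2 + 4·11 = 107 ≡ 3.
  S_1 = Σ v_i α_i r_i = 3·9·9 + 4·8·7 + 1·6·6 + 1·12·2 + 4·10·11 = 967 ≡ 5.
  α_i^2 mod 13 = [3, 12, 10, 1, 9].
  S_2 = Σ v_i α_i^2 r_i = 3·3·9 + 4·12·7 + 1·10·6 + 1·1·2 + 4·9·11 = 875 ≡ 4.
  S = (3, 5, 4) ≠ 0, so r is not a codeword (an error is present).
Step 3: locate the error. For a single error e at position i, S_ℓ = v_i·e·α_i^ℓ, so α_err = S_1/S_0.
  S_0^{−1} = 3^{−1} = 9 (mod 13), so α_err = 5·9 = 45 ≡ 6 = α_3. Error position i = 3.
  Consistency check: S_2/S_1 = 4·8 = 32 ≡ 6 = α_err ✓ (single-error assumption holds).
Step 4: error magnitude e = S_0/v_3 = S_0·∏_{j≠3}(α_3 − α_j) = 3·1 = 3 ≡ 3 (mod 13).
Step 5: correct position 3: c_3 = r_3 − e = 6 − 3 ≡ 3 (mod 13). Hence c = [9, 7, 3, 2, 11].
  Check: interpolating c through the α_i gives m(x) = 4 + 2·x (degree < 2) with m(α_i) = c_i for every i, so c is indeed a codeword.


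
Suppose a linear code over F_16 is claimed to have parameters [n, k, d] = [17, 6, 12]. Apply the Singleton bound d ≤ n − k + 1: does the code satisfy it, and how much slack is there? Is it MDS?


Singleton RHS = n − k + 1 = 12, slack = 0, bound satisfied, MDS.

Singleton bound: d ≤ n − k + 1.
Here n = 17, k = 6, so n − k + 1 = 12.
Given d = 12, check d ≤ 12: YES.
Slack = (n − k + 1) − d = 0.
The code is MDS (slack = 0).
Description: the claimed parameters are [17, 6, 12]_16; such a code would be MDS (meets Singleton bound).


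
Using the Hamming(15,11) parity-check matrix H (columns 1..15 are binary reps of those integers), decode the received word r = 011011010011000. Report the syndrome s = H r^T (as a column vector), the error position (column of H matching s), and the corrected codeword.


s = (1, 1, 0, 1)^T, error position = 13, corrected codeword c = 011011010011100

Compute s = H r^T mod 2 one row at a time:
  s_1 = 1 + 0 + 0 + 1 + 1 + 0 + 0 + 0 = 3 ≡ 1 (mod 2).
  s_2 = 0 + 1 + 1 + 0 + 1 + 0 + 0 + 0 = 3 ≡ 1 (mod 2).
  s_3 = 1 + 1 + 1 + 0 + 0 + 1 + 0 + 0 = 4 ≡ 0 (mod 2).
  s_4 = 0 + 1 + 1 + 0 + 0 + 1 + 0 + 0 = 3 ≡ 1 (mod 2).
s = (1, 1, 0, 1)^T — this equals column 13 of H (binary 1101), so error is at position 13.
Correct: flip bit 13 of r = 011011010011000 to get c = 011011010011100.


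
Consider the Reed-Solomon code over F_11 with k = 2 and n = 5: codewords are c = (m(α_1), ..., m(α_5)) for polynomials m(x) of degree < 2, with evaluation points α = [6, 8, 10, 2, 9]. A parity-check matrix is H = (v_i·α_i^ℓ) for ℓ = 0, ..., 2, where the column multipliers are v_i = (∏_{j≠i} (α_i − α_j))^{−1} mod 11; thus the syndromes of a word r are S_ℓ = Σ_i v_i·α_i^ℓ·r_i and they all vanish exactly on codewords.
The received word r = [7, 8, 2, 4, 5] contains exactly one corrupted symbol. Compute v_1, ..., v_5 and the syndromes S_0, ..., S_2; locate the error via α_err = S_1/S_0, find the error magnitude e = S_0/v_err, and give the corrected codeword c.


S = (5, 8, 4), error at position 1, error magnitude e = 4, c = [3, 8, 2, 4, 5].

Step 1: column multipliers v_i = (∏_{j≠i}(α_i − α_j))^{−1} mod 11.
  i = 1 (α = 6): (6−8)(6−10)(6−2)(6−9) = (−2)·(−4)·4·(−3) = −96 ≡ 3, so v_1 = 3^{−1} = 4 (mod 11).
  i = 2 (α = 8): (8−6)(8−10)(8−2)(8−9) = 2·(−2)·6·(−1) = 24 ≡ 2, so v_2 = 2^{−1} = 6 (mod 11).
  i = 3 (α = 10): (10−6)(10−8)(10−2)(10−9) = 4·2·8·1 = 64 ≡ 9, so v_3 = 9^{−1} = 5 (mod 11).
  i = 4 (α = 2): (2−6)(2−8)(2−10)(2−9) = (−4)·(−6)·(−8)·(−7) = 1344 ≡ 2, so v_4 = 2^{−1} = 6 (mod 11).
  i = 5 (α = 9): (9−6)(9−8)(9−10)(9−2) = 3·1·(−1)·7 = −21 ≡ 1, so v_5 = 1^{−1} = 1 (mod 11).
  v = [4, 6, 5, 6, 1].
Step 2: syndromes of r = [7, 8, 2, 4, 5] (all sums mod 11).
  S_0 = Σ v_i r_i = 4·7 + 6·8 + 5·2 + 6·4 + 1·5 = 115 ≡ 5.
  S_1 = Σ v_i α_i r_i = 4·6·7 + 6·8·8 + 5·10·2 + 6·2·4 + 1·9·5 = 745 ≡ 8.
  α_i^2 mod 11 = [3, 9, 1, 4, 4].
  S_2 = Σ v_i α_i^2 r_i = 4·3·7 + 6·9·8 + 5·1·2 + 6·4·4 + 1·4·5 = 642 ≡ 4.
  S = (5, 8, 4) ≠ 0, so r is not a codeword (an error is present).
Step 3: locate the error. For a single error e at position i, S_ℓ = v_i·e·α_i^ℓ, so α_err = S_1/S_0.
  S_0^{−1} = 5^{−1} = 9 (mod 11), so α_err = 8·9 = 72 ≡ 6 = α_1. Error position i = 1.
  Consistency check: S_2/S_1 = 4·7 = 28 ≡ 6 = α_err ✓ (single-error assumption holds).
Step 4: error magnitude e = S_0/v_1 = S_0·∏_{j≠1}(α_1 − α_j) = 5·3 = 15 ≡ 4 (mod 11).
Step 5: correct position 1: c_1 = r_1 − e = 7 − 4 ≡ 3 (mod 11). Hence c = [3, 8, 2, 4, 5].
  Check: interpolating c through the α_i gives m(x) = 10 + 8·x (degree < 2) with m(α_i) = c_i for every i, so c is indeed a codeword.


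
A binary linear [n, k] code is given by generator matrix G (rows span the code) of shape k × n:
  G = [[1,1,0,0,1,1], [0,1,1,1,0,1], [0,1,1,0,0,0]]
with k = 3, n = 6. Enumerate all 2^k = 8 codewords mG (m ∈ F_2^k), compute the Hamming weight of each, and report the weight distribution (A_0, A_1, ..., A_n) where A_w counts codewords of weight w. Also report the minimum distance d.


Weight distribution: A_0 = 1, A_2 = 2, A_4 = 5. Minimum distance d = 2.

Enumerate all 2^3 = 8 messages m ∈ F_2^3.
For each, compute codeword c = mG in F_2^6, then tally its weight.
  m = 000 → c = 000000, weight = 0.
  m = 100 → c = 110011, weight = 4.
  m = 010 → c = 011101, weight = 4.
  m = 110 → c = 101110, weight = 4.
  m = 001 → c = 011000, weight = 2.
  m = 101 → c = 101011, weight = 4.
  m = 011 → c = 000101, weight = 2.
  m = 111 → c = 110110, weight = 4.
Tally weights:
  weight 0: 1 codewords.
  weight 2: 2 codewords.
  weight 4: 5 codewords.
Minimum distance d = smallest w > 0 with A_w > 0 = 2.
Sanity: Σ A_w = 8 = 2^3 = 8 ✓.


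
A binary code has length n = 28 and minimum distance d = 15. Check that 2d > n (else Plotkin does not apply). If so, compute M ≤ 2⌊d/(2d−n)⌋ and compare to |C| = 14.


Plotkin bound M ≤ 14; given |C| = 14 ≤ bound (satisfied).

Check applicability: 2d = 30, n = 28.
2d − n = 2 > 0, so Plotkin applies.
Compute d/(2d−n) = 15/2 ≈ 7.5000.
⌊d/(2d−n)⌋ = 7.
Plotkin bound: M ≤ 2·7 = 14.
Given |C| = 14, check: satisfied.
This |C| is at the Plotkin bound.


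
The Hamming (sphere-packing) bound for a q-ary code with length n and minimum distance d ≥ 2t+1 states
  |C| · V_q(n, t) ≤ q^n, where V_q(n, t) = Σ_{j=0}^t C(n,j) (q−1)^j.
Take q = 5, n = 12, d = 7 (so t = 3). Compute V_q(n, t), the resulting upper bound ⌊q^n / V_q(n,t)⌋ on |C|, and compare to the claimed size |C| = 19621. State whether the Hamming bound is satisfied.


V_q(n, t) = 15185, q^n = 244140625, Hamming bound = 16077, |C| = 19621 > bound (violated).

Step 1: Compute V_q(n, t) = Σ_{j=0}^3 C(n, j) (q−1)^j.
  j = 0: C(12,0)·(4)^0 = 1·1 = 1.
  j = 1: C(12,1)·(4)^1 = 12·4 = 48.
  j = 2: C(12,2)·(4)^2 = 66·16 = 1056.
  j = 3: C(12,3)·(4)^3 = 220·64 = 14080.
  V_q(n, t) = 1 + 48 + 1056 + 14080 = 15185.
Step 2: q^n = 5^12 = 244140625.
Step 3: Hamming bound ⌊q^n / V_q(n,t)⌋ = ⌊244140625/15185⌋ = 16077.
Step 4: Compare |C| = 19621 to 16077: violated.
The claimed |C| lies above the Hamming bound, so no 5-ary code of length 12 with d ≥ 7 can have 19621 codewords.


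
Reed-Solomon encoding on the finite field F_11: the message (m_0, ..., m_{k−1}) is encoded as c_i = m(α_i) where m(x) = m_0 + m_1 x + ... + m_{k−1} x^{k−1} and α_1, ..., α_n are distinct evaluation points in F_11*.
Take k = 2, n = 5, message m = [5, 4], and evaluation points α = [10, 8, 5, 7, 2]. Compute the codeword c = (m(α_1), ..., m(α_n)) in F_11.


c = [1, 4, 3, 0, 2]

Message polynomial: m(x) = 5 + 4·x (mod 11).
For each evaluation point α_i, compute m(α_i) mod 11:
  α_1 = 10: Horner steps 4 → 1, so m(10) = 1.
  α_2 = 8: Horner steps 4 → 4, so m(8) = 4.
  α_3 = 5: Horner steps 4 → 3, so m(5) = 3.
  α_4 = 7: Horner steps 4 → 0, so m(7) = 0.
  α_5 = 2: Horner steps 4 → 2, so m(2) = 2.
Codeword c = [1, 4, 3, 0, 2] ∈ F_11^5.


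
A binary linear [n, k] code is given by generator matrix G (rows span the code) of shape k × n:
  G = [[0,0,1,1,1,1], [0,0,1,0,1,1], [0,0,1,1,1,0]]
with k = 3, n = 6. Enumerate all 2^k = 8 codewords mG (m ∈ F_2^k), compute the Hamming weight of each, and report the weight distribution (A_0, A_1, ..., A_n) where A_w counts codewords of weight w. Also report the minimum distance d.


Weight distribution: A_0 = 1, A_1 = 2, A_2 = 2, A_3 = 2, A_4 = 1. Minimum distance d = 1.

Enumerate all 2^3 = 8 messages m ∈ F_2^3.
For each, compute codeword c = mG in F_2^6, then tally its weight.
  m = 000 → c = 000000, weight = 0.
  m = 100 → c = 001111, weight = 4.
  m = 010 → c = 001011, weight = 3.
  m = 110 → c = 000100, weight = 1.
  m = 001 → c = 001110, weight = 3.
  m = 101 → c = 000001, weight = 1.
  m = 011 → c = 000101, weight = 2.
  m = 111 → c = 001010, weight = 2.
Tally weights:
  weight 0: 1 codewords.
  weight 1: 2 codewords.
  weight 2: 2 codewords.
  weight 3: 2 codewords.
  weight 4: 1 codewords.
Minimum distance d = smallest w > 0 with A_w > 0 = 1.
Sanity: Σ A_w = 8 = 2^3 = 8 ✓.


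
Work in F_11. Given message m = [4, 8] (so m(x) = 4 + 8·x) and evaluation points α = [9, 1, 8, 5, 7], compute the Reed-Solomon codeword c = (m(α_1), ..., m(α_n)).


c = [10, 1, 2, 0, 5]

Message polynomial: m(x) = 4 + 8·x (mod 11).
For each evaluation point α_i, compute m(α_i) mod 11:
  α_1 = 9: Horner steps 8 → 10, so m(9) = 10.
  α_2 = 1: Horner steps 8 → 1, so m(1) = 1.
  α_3 = 8: Horner steps 8 → 2, so m(8) = 2.
  α_4 = 5: Horner steps 8 → 0, so m(5) = 0.
  α_5 = 7: Horner steps 8 → 5, so m(7) = 5.
Codeword c = [10, 1, 2, 0, 5] ∈ F_11^5.


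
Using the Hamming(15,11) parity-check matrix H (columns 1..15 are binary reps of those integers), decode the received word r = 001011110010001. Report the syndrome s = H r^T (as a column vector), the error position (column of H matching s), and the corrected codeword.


s = (1, 0, 1, 1)^T, error position = 11, corrected codeword c = 001011110000001

Compute s = H r^T mod 2 one row at a time:
  s_1 = 1 + 0 + 0 + 1 + 0 + 0 + 0 + 1 = 3 ≡ 1 (mod 2).
  s_2 = 0 + 1 + 1 + 1 + 0 + 0 + 0 + 1 = 4 ≡ 0 (mod 2).
  s_3 = 0 + 1 + 1 + 1 + 0 + 1 + 0 + 1 = 5 ≡ 1 (mod 2).
  s_4 = 0 + 1 + 1 + 1 + 0 + 1 + 0 + 1 = 5 ≡ 1 (mod 2).
s = (1, 0, 1, 1)^T — this equals column 11 of H (binary 1011), so error is at position 11.
Correct: flip bit 11 of r = 001011110010001 to get c = 001011110000001.


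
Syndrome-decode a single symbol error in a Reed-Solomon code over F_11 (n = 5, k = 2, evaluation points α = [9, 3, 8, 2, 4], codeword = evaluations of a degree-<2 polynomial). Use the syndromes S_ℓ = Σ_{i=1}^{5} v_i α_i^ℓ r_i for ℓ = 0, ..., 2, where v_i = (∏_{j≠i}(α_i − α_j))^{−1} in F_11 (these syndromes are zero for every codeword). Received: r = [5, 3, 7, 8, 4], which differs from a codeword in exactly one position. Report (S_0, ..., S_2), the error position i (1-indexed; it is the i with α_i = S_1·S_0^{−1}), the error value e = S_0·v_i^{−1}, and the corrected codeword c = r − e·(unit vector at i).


S = (10, 8, 2), error at position 2, error magnitude e = 8, c = [5, 6, 7, 8, 4].

Step 1: column multipliers v_i = (∏_{j≠i}(α_i − α_j))^{−1} mod 11.
  i = 1 (α = 9): (9−3)(9−8)(9−2)(9−4) = 6·1·7·5 = 210 ≡ 1, so v_1 = 1^{−1} = 1 (mod 11).
  i = 2 (α = 3): (3−9)(3−8)(3−2)(3−4) = (−6)·(−5)·1·(−1) = −30 ≡ 3, so v_2 = 3^{−1} = 4 (mod 11).
  i = 3 (α = 8): (8−9)(8−3)(8−2)(8−4) = (−1)·5·6·4 = −120 ≡ 1, so v_3 = 1^{−1} = 1 (mod 11).
  i = 4 (α = 2): (2−9)(2−3)(2−8)(2−4) = (−7)·(−1)·(−6)·(−2) = 84 ≡ 7, so v_4 = 7^{−1} = 8 (mod 11).
  i = 5 (α = 4): (4−9)(4−3)(4−8)(4−2) = (−5)·1·(−4)·2 = 40 ≡ 7, so v_5 = 7^{−1} = 8 (mod 11).
  v = [1, 4, 1, 8, 8].
Step 2: syndromes of r = [5, 3, 7, 8, 4] (all sums mod 11).
  S_0 = Σ v_i r_i = 1·5 + 4·3 + 1·7 + 8·8 + 8·4 = 120 ≡ 10.
  S_1 = Σ v_i α_i r_i = 1·9·5 + 4·3·3 + 1·8·7 + 8·2·8 + 8·4·4 = 393 ≡ 8.
  α_i^2 mod 11 = [4, 9, 9, 4, 5].
  S_2 = Σ v_i α_i^2 r_i = 1·4·5 + 4·9·3 + 1·9·7 + 8·4·8 + 8·5·4 = 607 ≡ 2.
  S = (10, 8, 2) ≠ 0, so r is not a codeword (an error is present).
Step 3: locate the error. For a single error e at position i, S_ℓ = v_i·e·α_i^ℓ, so α_err = S_1/S_0.
  S_0^{−1} = 10^{−1} = 10 (mod 11), so α_err = 8·10 = 80 ≡ 3 = α_2. Error position i = 2.
  Consistency check: S_2/S_1 = 2·7 = 14 ≡ 3 = α_err ✓ (single-error assumption holds).
Step 4: error magnitude e = S_0/v_2 = S_0·∏_{j≠2}(α_2 − α_j) = 10·3 = 30 ≡ 8 (mod 11).
Step 5: correct position 2: c_2 = r_2 − e = 3 − 8 ≡ 6 (mod 11). Hence c = [5, 6, 7, 8, 4].
  Check: interpolating c through the α_i gives m(x) = 1 + 9·x (degree < 2) with m(α_i) = c_i for every i, so c is indeed a codeword.


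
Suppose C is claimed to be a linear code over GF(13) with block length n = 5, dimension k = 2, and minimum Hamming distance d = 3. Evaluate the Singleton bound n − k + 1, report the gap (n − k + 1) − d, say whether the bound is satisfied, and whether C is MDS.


Singleton RHS = n − k + 1 = 4, slack = 1, bound satisfied, not MDS.

Singleton bound: d ≤ n − k + 1.
Here n = 5, k = 2, so n − k + 1 = 4.
Given d = 3, check d ≤ 4: YES.
Slack = (n − k + 1) − d = 1.
The code is NOT MDS (slack = 1 > 0).
Description: the claimed parameters are [5, 2, 3]_13; such a code would be non-MDS.
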